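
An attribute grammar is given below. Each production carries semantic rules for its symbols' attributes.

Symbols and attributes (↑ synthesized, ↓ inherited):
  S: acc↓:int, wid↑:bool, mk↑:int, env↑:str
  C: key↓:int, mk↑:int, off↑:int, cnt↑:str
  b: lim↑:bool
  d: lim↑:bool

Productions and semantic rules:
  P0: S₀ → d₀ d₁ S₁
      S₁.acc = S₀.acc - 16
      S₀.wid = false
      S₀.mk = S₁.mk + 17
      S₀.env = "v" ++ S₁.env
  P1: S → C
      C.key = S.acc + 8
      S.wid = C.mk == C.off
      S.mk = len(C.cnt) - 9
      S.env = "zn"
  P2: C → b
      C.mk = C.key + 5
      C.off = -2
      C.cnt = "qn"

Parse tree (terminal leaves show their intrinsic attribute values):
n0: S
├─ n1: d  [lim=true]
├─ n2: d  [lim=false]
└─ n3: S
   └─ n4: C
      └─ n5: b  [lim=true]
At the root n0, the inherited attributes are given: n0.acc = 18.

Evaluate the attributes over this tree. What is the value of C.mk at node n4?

15

1. n0.acc = 18  [given at root]
2. n1.lim = true  [terminal]
3. n2.lim = false  [terminal]
4. n3.acc = 2  [S₀.acc - 16]
5. n4.key = 10  [S.acc + 8]
6. n5.lim = true  [terminal]
7. n4.mk = 15  [C.key + 5]
8. n4.off = -2  [-2]
9. n4.cnt = "qn"  ["qn"]
10. n3.wid = false  [C.mk == C.off]
11. n3.mk = -7  [len(C.cnt) - 9]
12. n3.env = "zn"  ["zn"]
13. n0.wid = false  [false]
14. n0.mk = 10  [S₁.mk + 17]
15. n0.env = "vzn"  ["v" ++ S₁.env]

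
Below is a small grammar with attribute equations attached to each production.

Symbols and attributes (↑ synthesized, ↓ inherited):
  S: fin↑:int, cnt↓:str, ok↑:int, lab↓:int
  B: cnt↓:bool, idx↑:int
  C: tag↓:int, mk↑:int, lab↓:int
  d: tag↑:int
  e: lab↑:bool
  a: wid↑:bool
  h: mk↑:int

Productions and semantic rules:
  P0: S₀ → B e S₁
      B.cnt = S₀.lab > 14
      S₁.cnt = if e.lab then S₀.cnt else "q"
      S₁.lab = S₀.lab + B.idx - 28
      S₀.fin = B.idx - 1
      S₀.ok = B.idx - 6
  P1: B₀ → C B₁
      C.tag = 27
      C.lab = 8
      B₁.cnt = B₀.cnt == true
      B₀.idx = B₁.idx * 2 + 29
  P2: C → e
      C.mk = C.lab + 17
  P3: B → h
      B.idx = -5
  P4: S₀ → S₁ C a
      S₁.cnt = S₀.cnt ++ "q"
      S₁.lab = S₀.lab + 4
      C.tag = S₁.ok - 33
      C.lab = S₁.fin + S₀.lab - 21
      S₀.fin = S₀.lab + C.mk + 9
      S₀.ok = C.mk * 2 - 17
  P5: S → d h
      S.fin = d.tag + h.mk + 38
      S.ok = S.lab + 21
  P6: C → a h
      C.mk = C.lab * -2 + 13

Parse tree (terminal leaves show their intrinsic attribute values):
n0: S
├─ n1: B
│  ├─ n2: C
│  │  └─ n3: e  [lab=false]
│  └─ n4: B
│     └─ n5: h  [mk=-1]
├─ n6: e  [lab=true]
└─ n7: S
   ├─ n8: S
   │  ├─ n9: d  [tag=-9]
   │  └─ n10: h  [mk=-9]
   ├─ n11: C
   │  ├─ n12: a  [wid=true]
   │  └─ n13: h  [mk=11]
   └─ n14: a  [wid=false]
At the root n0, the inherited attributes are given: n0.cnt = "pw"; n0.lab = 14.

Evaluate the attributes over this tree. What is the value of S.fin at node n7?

19

1. n0.cnt = "pw"  [given at root]
2. n0.lab = 14  [given at root]
3. n1.cnt = false  [S₀.lab > 14]
4. n2.tag = 27  [27]
5. n2.lab = 8  [8]
6. n3.lab = false  [terminal]
7. n2.mk = 25  [C.lab + 17]
8. n4.cnt = false  [B₀.cnt == true]
9. n5.mk = -1  [terminal]
10. n4.idx = -5  [-5]
11. n1.idx = 19  [B₁.idx * 2 + 29]
12. n6.lab = true  [terminal]
13. n7.cnt = "pw"  [if e.lab then S₀.cnt else "q"]
14. n7.lab = 5  [S₀.lab + B.idx - 28]
15. n8.cnt = "pwq"  [S₀.cnt ++ "q"]
16. n8.lab = 9  [S₀.lab + 4]
17. n9.tag = -9  [terminal]
18. n10.mk = -9  [terminal]
19. n8.fin = 20  [d.tag + h.mk + 38]
20. n8.ok = 30  [S.lab + 21]
21. n11.tag = -3  [S₁.ok - 33]
22. n11.lab = 4  [S₁.fin + S₀.lab - 21]
23. n12.wid = true  [terminal]
24. n13.mk = 11  [terminal]
25. n11.mk = 5  [C.lab * -2 + 13]
26. n14.wid = false  [terminal]
27. n7.fin = 19  [S₀.lab + C.mk + 9]
28. n7.ok = -7  [C.mk * 2 - 17]
29. n0.fin = 18  [B.idx - 1]
30. n0.ok = 13  [B.idx - 6]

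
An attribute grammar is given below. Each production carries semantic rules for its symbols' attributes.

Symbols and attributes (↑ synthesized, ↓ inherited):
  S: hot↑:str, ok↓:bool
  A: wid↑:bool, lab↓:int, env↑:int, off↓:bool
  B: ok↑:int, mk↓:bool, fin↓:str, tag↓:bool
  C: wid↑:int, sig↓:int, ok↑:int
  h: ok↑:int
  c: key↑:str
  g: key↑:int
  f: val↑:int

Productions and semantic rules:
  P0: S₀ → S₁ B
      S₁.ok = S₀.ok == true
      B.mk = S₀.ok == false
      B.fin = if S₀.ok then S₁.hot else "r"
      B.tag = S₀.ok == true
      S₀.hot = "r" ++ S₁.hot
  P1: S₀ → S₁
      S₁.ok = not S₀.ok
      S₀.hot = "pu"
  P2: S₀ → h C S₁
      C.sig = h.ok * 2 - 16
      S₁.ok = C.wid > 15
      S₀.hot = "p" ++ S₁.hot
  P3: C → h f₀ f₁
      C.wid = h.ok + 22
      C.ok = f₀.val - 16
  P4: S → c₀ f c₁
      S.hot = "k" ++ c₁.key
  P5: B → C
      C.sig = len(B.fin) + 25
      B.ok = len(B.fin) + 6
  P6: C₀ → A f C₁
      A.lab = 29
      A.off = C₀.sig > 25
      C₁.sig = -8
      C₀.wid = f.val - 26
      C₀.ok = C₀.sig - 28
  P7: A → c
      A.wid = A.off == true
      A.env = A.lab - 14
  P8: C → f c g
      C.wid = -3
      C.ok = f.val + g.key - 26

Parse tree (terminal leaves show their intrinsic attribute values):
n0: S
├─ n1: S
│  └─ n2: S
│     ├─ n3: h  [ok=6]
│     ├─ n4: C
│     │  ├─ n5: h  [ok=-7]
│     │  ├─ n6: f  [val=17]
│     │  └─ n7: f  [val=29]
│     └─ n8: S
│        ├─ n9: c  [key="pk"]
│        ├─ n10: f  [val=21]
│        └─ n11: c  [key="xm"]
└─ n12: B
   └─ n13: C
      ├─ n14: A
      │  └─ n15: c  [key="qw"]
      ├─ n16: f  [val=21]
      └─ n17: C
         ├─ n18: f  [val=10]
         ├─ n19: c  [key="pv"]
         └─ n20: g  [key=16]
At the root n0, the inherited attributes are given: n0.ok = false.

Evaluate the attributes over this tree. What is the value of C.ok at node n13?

1. n0.ok = false  [given at root]
2. n1.ok = false  [S₀.ok == true]
3. n2.ok = true  [not S₀.ok]
4. n3.ok = 6  [terminal]
5. n4.sig = -4  [h.ok * 2 - 16]
6. n5.ok = -7  [terminal]
7. n6.val = 17  [terminal]
8. n7.val = 29  [terminal]
9. n4.wid = 15  [h.ok + 22]
10. n4.ok = 1  [f₀.val - 16]
11. n8.ok = false  [C.wid > 15]
12. n9.key = "pk"  [terminal]
13. n10.val = 21  [terminal]
14. n11.key = "xm"  [terminal]
15. n8.hot = "kxm"  ["k" ++ c₁.key]
16. n2.hot = "pkxm"  ["p" ++ S₁.hot]
17. n1.hot = "pu"  ["pu"]
18. n12.mk = true  [S₀.ok == false]
19. n12.fin = "r"  [if S₀.ok then S₁.hot else "r"]
20. n12.tag = false  [S₀.ok == true]
21. n13.sig = 26  [len(B.fin) + 25]
22. n14.lab = 29  [29]
23. n14.off = true  [C₀.sig > 25]
24. n15.key = "qw"  [terminal]
25. n14.wid = true  [A.off == true]
26. n14.env = 15  [A.lab - 14]
27. n16.val = 21  [terminal]
28. n17.sig = -8  [-8]
29. n18.val = 10  [terminal]
30. n19.key = "pv"  [terminal]
31. n20.key = 16  [terminal]
32. n17.wid = -3  [-3]
33. n17.ok = 0  [f.val + g.key - 26]
34. n13.wid = -5  [f.val - 26]
35. n13.ok = -2  [C₀.sig - 28]
36. n12.ok = 7  [len(B.fin) + 6]
37. n0.hot = "rpu"  ["r" ++ S₁.hot]

-2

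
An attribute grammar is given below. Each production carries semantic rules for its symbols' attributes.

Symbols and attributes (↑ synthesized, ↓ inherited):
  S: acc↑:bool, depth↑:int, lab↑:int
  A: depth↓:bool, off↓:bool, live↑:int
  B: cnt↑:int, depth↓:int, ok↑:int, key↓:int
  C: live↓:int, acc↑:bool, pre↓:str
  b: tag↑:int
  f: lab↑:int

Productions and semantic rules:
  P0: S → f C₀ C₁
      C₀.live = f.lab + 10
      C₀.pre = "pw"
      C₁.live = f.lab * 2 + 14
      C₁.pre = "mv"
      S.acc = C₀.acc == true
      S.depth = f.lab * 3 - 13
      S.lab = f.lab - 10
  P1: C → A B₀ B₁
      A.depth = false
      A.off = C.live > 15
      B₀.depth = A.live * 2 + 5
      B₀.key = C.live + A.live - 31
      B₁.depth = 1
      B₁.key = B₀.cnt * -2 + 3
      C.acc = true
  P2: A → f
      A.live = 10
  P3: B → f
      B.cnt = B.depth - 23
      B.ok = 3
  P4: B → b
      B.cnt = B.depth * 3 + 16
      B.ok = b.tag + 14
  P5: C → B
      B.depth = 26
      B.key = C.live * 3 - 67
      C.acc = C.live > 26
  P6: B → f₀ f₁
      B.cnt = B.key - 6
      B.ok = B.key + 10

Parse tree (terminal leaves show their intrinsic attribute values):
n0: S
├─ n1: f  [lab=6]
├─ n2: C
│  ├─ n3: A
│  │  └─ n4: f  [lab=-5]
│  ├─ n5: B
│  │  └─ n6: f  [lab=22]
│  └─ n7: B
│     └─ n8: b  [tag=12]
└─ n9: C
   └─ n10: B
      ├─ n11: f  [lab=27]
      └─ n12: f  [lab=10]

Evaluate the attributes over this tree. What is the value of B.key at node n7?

-1

1. n1.lab = 6  [terminal]
2. n2.live = 16  [f.lab + 10]
3. n2.pre = "pw"  ["pw"]
4. n3.depth = false  [false]
5. n3.off = true  [C.live > 15]
6. n4.lab = -5  [terminal]
7. n3.live = 10  [10]
8. n5.depth = 25  [A.live * 2 + 5]
9. n5.key = -5  [C.live + A.live - 31]
10. n6.lab = 22  [terminal]
11. n5.cnt = 2  [B.depth - 23]
12. n5.ok = 3  [3]
13. n7.depth = 1  [1]
14. n7.key = -1  [B₀.cnt * -2 + 3]
15. n8.tag = 12  [terminal]
16. n7.cnt = 19  [B.depth * 3 + 16]
17. n7.ok = 26  [b.tag + 14]
18. n2.acc = true  [true]
19. n9.live = 26  [f.lab * 2 + 14]
20. n9.pre = "mv"  ["mv"]
21. n10.depth = 26  [26]
22. n10.key = 11  [C.live * 3 - 67]
23. n11.lab = 27  [terminal]
24. n12.lab = 10  [terminal]
25. n10.cnt = 5  [B.key - 6]
26. n10.ok = 21  [B.key + 10]
27. n9.acc = false  [C.live > 26]
28. n0.acc = true  [C₀.acc == true]
29. n0.depth = 5  [f.lab * 3 - 13]
30. n0.lab = -4  [f.lab - 10]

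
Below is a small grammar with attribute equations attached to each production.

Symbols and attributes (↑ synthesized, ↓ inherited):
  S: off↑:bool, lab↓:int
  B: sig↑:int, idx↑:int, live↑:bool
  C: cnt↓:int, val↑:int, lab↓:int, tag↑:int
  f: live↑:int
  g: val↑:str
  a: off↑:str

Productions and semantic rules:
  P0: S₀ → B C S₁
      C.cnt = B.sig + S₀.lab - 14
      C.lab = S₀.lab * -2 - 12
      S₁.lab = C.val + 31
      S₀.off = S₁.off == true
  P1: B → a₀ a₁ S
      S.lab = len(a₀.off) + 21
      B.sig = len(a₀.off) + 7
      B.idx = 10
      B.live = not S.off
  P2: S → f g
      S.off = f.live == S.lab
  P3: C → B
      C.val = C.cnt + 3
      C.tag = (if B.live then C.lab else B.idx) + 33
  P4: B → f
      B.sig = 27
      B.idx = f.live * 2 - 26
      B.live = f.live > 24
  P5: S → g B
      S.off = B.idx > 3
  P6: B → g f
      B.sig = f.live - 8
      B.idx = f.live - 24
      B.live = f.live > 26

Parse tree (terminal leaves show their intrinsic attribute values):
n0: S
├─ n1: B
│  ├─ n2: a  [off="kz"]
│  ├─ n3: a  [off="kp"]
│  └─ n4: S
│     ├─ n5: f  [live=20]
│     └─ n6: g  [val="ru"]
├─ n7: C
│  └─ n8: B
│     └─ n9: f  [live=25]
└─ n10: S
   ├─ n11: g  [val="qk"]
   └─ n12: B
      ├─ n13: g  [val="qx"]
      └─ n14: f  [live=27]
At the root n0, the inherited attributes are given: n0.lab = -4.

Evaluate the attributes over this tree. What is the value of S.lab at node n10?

25

1. n0.lab = -4  [given at root]
2. n2.off = "kz"  [terminal]
3. n3.off = "kp"  [terminal]
4. n4.lab = 23  [len(a₀.off) + 21]
5. n5.live = 20  [terminal]
6. n6.val = "ru"  [terminal]
7. n4.off = false  [f.live == S.lab]
8. n1.sig = 9  [len(a₀.off) + 7]
9. n1.idx = 10  [10]
10. n1.live = true  [not S.off]
11. n7.cnt = -9  [B.sig + S₀.lab - 14]
12. n7.lab = -4  [S₀.lab * -2 - 12]
13. n9.live = 25  [terminal]
14. n8.sig = 27  [27]
15. n8.idx = 24  [f.live * 2 - 26]
16. n8.live = true  [f.live > 24]
17. n7.val = -6  [C.cnt + 3]
18. n7.tag = 29  [(if B.live then C.lab else B.idx) + 33]
19. n10.lab = 25  [C.val + 31]
20. n11.val = "qk"  [terminal]
21. n13.val = "qx"  [terminal]
22. n14.live = 27  [terminal]
23. n12.sig = 19  [f.live - 8]
24. n12.idx = 3  [f.live - 24]
25. n12.live = true  [f.live > 26]
26. n10.off = false  [B.idx > 3]
27. n0.off = false  [S₁.off == true]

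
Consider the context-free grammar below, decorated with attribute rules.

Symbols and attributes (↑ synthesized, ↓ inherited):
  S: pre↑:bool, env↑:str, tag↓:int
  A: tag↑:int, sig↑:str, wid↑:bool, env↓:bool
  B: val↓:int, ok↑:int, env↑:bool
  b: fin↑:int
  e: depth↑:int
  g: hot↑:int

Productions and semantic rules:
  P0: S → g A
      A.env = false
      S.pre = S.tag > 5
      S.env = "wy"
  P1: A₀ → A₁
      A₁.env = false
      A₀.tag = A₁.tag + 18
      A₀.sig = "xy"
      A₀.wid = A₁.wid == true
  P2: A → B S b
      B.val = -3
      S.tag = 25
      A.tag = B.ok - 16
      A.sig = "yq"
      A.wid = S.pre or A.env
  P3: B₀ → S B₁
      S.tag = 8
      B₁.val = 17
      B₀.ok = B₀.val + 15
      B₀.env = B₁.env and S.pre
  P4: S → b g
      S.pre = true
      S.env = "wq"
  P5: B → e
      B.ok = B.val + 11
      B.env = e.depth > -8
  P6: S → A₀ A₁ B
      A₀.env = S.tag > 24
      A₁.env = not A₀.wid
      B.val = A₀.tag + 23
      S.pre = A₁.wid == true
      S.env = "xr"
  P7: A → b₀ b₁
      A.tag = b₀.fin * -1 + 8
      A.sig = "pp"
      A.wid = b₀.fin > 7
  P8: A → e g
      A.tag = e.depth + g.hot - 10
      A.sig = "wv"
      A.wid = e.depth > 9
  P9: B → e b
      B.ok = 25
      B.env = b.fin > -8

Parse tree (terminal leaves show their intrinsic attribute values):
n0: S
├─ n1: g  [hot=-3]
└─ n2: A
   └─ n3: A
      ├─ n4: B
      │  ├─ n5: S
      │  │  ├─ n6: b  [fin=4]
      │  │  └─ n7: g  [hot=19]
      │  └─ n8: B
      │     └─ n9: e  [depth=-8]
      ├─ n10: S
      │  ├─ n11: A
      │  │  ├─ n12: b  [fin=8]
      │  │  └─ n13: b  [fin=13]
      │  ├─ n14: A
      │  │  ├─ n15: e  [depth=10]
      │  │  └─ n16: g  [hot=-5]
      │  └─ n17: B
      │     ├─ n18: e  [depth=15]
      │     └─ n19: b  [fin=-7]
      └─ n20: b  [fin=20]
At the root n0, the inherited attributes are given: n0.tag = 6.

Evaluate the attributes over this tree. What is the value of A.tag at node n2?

14

1. n0.tag = 6  [given at root]
2. n1.hot = -3  [terminal]
3. n2.env = false  [false]
4. n3.env = false  [false]
5. n4.val = -3  [-3]
6. n5.tag = 8  [8]
7. n6.fin = 4  [terminal]
8. n7.hot = 19  [terminal]
9. n5.pre = true  [true]
10. n5.env = "wq"  ["wq"]
11. n8.val = 17  [17]
12. n9.depth = -8  [terminal]
13. n8.ok = 28  [B.val + 11]
14. n8.env = false  [e.depth > -8]
15. n4.ok = 12  [B₀.val + 15]
16. n4.env = false  [B₁.env and S.pre]
17. n10.tag = 25  [25]
18. n11.env = true  [S.tag > 24]
19. n12.fin = 8  [terminal]
20. n13.fin = 13  [terminal]
21. n11.tag = 0  [b₀.fin * -1 + 8]
22. n11.sig = "pp"  ["pp"]
23. n11.wid = true  [b₀.fin > 7]
24. n14.env = false  [not A₀.wid]
25. n15.depth = 10  [terminal]
26. n16.hot = -5  [terminal]
27. n14.tag = -5  [e.depth + g.hot - 10]
28. n14.sig = "wv"  ["wv"]
29. n14.wid = true  [e.depth > 9]
30. n17.val = 23  [A₀.tag + 23]
31. n18.depth = 15  [terminal]
32. n19.fin = -7  [terminal]
33. n17.ok = 25  [25]
34. n17.env = true  [b.fin > -8]
35. n10.pre = true  [A₁.wid == true]
36. n10.env = "xr"  ["xr"]
37. n20.fin = 20  [terminal]
38. n3.tag = -4  [B.ok - 16]
39. n3.sig = "yq"  ["yq"]
40. n3.wid = true  [S.pre or A.env]
41. n2.tag = 14  [A₁.tag + 18]
42. n2.sig = "xy"  ["xy"]
43. n2.wid = true  [A₁.wid == true]
44. n0.pre = true  [S.tag > 5]
45. n0.env = "wy"  ["wy"]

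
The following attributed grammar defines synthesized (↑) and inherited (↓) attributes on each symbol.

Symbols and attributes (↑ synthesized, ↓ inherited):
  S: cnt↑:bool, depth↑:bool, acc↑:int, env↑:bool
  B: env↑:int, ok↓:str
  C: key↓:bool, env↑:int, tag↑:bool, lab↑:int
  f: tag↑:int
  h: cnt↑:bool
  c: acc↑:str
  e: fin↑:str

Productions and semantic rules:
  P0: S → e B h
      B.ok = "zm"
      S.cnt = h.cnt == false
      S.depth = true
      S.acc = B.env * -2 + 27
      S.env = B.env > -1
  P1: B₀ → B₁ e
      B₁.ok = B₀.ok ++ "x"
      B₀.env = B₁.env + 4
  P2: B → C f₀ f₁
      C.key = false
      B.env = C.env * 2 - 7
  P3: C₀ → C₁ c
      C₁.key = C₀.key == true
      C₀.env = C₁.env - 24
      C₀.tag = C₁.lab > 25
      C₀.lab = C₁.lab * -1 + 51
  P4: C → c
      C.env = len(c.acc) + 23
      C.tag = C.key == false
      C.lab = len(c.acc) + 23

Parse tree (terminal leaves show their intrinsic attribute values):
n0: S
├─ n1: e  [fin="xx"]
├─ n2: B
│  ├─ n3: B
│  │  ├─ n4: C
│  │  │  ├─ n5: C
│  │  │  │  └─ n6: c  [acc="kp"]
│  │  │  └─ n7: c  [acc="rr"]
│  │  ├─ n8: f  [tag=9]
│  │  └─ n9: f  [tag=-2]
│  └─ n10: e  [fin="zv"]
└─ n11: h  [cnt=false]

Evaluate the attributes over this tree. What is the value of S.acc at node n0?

1. n1.fin = "xx"  [terminal]
2. n2.ok = "zm"  ["zm"]
3. n3.ok = "zmx"  [B₀.ok ++ "x"]
4. n4.key = false  [false]
5. n5.key = false  [C₀.key == true]
6. n6.acc = "kp"  [terminal]
7. n5.env = 25  [len(c.acc) + 23]
8. n5.tag = true  [C.key == false]
9. n5.lab = 25  [len(c.acc) + 23]
10. n7.acc = "rr"  [terminal]
11. n4.env = 1  [C₁.env - 24]
12. n4.tag = false  [C₁.lab > 25]
13. n4.lab = 26  [C₁.lab * -1 + 51]
14. n8.tag = 9  [terminal]
15. n9.tag = -2  [terminal]
16. n3.env = -5  [C.env * 2 - 7]
17. n10.fin = "zv"  [terminal]
18. n2.env = -1  [B₁.env + 4]
19. n11.cnt = false  [terminal]
20. n0.cnt = true  [h.cnt == false]
21. n0.depth = true  [true]
22. n0.acc = 29  [B.env * -2 + 27]
23. n0.env = false  [B.env > -1]

29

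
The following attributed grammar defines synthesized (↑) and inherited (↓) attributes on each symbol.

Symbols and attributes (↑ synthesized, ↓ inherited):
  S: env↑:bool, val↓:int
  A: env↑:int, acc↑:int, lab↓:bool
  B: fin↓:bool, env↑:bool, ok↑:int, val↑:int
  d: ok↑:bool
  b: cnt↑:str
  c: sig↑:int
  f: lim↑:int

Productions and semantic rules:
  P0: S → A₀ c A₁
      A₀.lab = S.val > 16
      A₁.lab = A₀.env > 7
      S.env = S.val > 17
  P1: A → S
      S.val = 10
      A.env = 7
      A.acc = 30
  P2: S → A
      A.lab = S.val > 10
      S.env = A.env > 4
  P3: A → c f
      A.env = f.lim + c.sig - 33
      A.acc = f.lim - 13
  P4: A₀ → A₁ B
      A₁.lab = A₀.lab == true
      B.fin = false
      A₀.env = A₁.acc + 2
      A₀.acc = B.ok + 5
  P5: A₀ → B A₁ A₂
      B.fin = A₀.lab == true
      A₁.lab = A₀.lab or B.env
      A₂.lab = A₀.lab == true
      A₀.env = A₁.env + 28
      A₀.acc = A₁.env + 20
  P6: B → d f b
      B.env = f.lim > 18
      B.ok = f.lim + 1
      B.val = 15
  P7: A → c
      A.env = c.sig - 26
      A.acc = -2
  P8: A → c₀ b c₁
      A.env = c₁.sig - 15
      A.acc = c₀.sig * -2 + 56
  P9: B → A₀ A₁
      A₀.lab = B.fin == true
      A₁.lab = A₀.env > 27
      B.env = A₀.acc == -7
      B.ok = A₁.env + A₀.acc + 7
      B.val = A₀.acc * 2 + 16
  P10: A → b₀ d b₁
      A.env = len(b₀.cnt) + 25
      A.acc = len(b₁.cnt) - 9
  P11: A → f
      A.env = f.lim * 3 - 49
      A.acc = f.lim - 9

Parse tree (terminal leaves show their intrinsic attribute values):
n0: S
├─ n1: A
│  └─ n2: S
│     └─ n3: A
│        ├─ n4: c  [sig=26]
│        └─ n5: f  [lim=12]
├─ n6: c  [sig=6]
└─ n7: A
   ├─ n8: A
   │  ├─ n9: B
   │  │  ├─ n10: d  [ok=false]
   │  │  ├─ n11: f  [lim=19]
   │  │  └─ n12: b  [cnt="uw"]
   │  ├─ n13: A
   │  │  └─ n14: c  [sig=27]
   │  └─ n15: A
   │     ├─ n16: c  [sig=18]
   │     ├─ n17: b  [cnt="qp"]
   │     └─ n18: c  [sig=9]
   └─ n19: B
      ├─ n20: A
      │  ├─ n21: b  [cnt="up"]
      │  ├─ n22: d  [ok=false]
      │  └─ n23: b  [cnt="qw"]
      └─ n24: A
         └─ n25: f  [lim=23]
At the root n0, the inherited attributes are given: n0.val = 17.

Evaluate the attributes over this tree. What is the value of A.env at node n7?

1. n0.val = 17  [given at root]
2. n1.lab = true  [S.val > 16]
3. n2.val = 10  [10]
4. n3.lab = false  [S.val > 10]
5. n4.sig = 26  [terminal]
6. n5.lim = 12  [terminal]
7. n3.env = 5  [f.lim + c.sig - 33]
8. n3.acc = -1  [f.lim - 13]
9. n2.env = true  [A.env > 4]
10. n1.env = 7  [7]
11. n1.acc = 30  [30]
12. n6.sig = 6  [terminal]
13. n7.lab = false  [A₀.env > 7]
14. n8.lab = false  [A₀.lab == true]
15. n9.fin = false  [A₀.lab == true]
16. n10.ok = false  [terminal]
17. n11.lim = 19  [terminal]
18. n12.cnt = "uw"  [terminal]
19. n9.env = true  [f.lim > 18]
20. n9.ok = 20  [f.lim + 1]
21. n9.val = 15  [15]
22. n13.lab = true  [A₀.lab or B.env]
23. n14.sig = 27  [terminal]
24. n13.env = 1  [c.sig - 26]
25. n13.acc = -2  [-2]
26. n15.lab = false  [A₀.lab == true]
27. n16.sig = 18  [terminal]
28. n17.cnt = "qp"  [terminal]
29. n18.sig = 9  [terminal]
30. n15.env = -6  [c₁.sig - 15]
31. n15.acc = 20  [c₀.sig * -2 + 56]
32. n8.env = 29  [A₁.env + 28]
33. n8.acc = 21  [A₁.env + 20]
34. n19.fin = false  [false]
35. n20.lab = false  [B.fin == true]
36. n21.cnt = "up"  [terminal]
37. n22.ok = false  [terminal]
38. n23.cnt = "qw"  [terminal]
39. n20.env = 27  [len(b₀.cnt) + 25]
40. n20.acc = -7  [len(b₁.cnt) - 9]
41. n24.lab = false  [A₀.env > 27]
42. n25.lim = 23  [terminal]
43. n24.env = 20  [f.lim * 3 - 49]
44. n24.acc = 14  [f.lim - 9]
45. n19.env = true  [A₀.acc == -7]
46. n19.ok = 20  [A₁.env + A₀.acc + 7]
47. n19.val = 2  [A₀.acc * 2 + 16]
48. n7.env = 23  [A₁.acc + 2]
49. n7.acc = 25  [B.ok + 5]
50. n0.env = false  [S.val > 17]

23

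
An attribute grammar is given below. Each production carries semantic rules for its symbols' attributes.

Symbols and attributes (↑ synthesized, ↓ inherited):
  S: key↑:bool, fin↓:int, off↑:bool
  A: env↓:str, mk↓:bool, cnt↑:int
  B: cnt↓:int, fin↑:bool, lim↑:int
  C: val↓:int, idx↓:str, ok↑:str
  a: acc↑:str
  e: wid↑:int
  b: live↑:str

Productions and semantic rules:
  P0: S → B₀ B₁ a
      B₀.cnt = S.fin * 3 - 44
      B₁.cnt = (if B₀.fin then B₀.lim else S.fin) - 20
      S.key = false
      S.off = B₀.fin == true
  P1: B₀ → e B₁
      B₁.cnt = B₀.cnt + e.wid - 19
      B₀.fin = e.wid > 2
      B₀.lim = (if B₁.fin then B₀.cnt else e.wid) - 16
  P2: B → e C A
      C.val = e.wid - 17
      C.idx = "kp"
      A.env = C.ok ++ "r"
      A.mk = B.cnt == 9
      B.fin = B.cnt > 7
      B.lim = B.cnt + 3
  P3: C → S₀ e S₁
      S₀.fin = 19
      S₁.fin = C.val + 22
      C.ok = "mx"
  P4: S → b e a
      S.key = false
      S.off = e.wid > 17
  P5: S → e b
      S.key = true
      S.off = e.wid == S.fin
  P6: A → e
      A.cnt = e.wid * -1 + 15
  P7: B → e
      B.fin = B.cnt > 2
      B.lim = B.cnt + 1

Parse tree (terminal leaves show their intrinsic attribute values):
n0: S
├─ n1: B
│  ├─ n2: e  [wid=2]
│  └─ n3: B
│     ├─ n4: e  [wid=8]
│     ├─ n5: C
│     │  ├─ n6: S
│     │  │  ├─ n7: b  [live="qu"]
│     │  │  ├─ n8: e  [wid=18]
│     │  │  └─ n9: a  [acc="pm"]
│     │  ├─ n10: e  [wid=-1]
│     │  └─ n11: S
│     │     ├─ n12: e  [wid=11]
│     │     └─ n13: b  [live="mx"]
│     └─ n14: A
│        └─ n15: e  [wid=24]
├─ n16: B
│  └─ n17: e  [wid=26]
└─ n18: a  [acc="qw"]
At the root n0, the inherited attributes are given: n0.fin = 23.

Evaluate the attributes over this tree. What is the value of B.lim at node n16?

4

1. n0.fin = 23  [given at root]
2. n1.cnt = 25  [S.fin * 3 - 44]
3. n2.wid = 2  [terminal]
4. n3.cnt = 8  [B₀.cnt + e.wid - 19]
5. n4.wid = 8  [terminal]
6. n5.val = -9  [e.wid - 17]
7. n5.idx = "kp"  ["kp"]
8. n6.fin = 19  [19]
9. n7.live = "qu"  [terminal]
10. n8.wid = 18  [terminal]
11. n9.acc = "pm"  [terminal]
12. n6.key = false  [false]
13. n6.off = true  [e.wid > 17]
14. n10.wid = -1  [terminal]
15. n11.fin = 13  [C.val + 22]
16. n12.wid = 11  [terminal]
17. n13.live = "mx"  [terminal]
18. n11.key = true  [true]
19. n11.off = false  [e.wid == S.fin]
20. n5.ok = "mx"  ["mx"]
21. n14.env = "mxr"  [C.ok ++ "r"]
22. n14.mk = false  [B.cnt == 9]
23. n15.wid = 24  [terminal]
24. n14.cnt = -9  [e.wid * -1 + 15]
25. n3.fin = true  [B.cnt > 7]
26. n3.lim = 11  [B.cnt + 3]
27. n1.fin = false  [e.wid > 2]
28. n1.lim = 9  [(if B₁.fin then B₀.cnt else e.wid) - 16]
29. n16.cnt = 3  [(if B₀.fin then B₀.lim else S.fin) - 20]
30. n17.wid = 26  [terminal]
31. n16.fin = true  [B.cnt > 2]
32. n16.lim = 4  [B.cnt + 1]
33. n18.acc = "qw"  [terminal]
34. n0.key = false  [false]
35. n0.off = false  [B₀.fin == true]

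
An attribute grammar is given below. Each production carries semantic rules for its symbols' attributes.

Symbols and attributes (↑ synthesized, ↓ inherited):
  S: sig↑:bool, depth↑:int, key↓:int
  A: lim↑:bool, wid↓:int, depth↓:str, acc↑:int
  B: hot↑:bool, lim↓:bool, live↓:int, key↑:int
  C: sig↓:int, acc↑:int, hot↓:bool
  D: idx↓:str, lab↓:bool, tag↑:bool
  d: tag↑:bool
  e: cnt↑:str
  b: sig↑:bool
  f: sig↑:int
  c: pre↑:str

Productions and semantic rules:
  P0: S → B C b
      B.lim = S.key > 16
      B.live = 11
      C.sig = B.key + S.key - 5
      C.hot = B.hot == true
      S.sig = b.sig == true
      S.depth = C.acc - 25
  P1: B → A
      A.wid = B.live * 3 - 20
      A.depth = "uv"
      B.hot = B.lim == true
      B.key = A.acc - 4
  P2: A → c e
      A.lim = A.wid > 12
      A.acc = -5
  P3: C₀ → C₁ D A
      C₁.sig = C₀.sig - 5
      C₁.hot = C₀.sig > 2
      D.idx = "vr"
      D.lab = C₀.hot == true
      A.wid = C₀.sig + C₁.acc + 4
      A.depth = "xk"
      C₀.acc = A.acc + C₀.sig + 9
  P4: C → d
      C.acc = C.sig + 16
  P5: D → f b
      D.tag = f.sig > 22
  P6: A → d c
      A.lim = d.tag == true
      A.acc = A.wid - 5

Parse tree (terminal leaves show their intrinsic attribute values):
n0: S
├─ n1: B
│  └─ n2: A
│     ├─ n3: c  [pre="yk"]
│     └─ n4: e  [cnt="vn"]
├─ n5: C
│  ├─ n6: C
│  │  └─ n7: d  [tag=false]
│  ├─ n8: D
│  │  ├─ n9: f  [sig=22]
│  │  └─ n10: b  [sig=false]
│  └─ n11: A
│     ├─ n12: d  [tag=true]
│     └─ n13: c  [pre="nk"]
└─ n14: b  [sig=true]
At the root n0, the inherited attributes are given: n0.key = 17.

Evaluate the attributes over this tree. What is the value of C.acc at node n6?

14

1. n0.key = 17  [given at root]
2. n1.lim = true  [S.key > 16]
3. n1.live = 11  [11]
4. n2.wid = 13  [B.live * 3 - 20]
5. n2.depth = "uv"  ["uv"]
6. n3.pre = "yk"  [terminal]
7. n4.cnt = "vn"  [terminal]
8. n2.lim = true  [A.wid > 12]
9. n2.acc = -5  [-5]
10. n1.hot = true  [B.lim == true]
11. n1.key = -9  [A.acc - 4]
12. n5.sig = 3  [B.key + S.key - 5]
13. n5.hot = true  [B.hot == true]
14. n6.sig = -2  [C₀.sig - 5]
15. n6.hot = true  [C₀.sig > 2]
16. n7.tag = false  [terminal]
17. n6.acc = 14  [C.sig + 16]
18. n8.idx = "vr"  ["vr"]
19. n8.lab = true  [C₀.hot == true]
20. n9.sig = 22  [terminal]
21. n10.sig = false  [terminal]
22. n8.tag = false  [f.sig > 22]
23. n11.wid = 21  [C₀.sig + C₁.acc + 4]
24. n11.depth = "xk"  ["xk"]
25. n12.tag = true  [terminal]
26. n13.pre = "nk"  [terminal]
27. n11.lim = true  [d.tag == true]
28. n11.acc = 16  [A.wid - 5]
29. n5.acc = 28  [A.acc + C₀.sig + 9]
30. n14.sig = true  [terminal]
31. n0.sig = true  [b.sig == true]
32. n0.depth = 3  [C.acc - 25]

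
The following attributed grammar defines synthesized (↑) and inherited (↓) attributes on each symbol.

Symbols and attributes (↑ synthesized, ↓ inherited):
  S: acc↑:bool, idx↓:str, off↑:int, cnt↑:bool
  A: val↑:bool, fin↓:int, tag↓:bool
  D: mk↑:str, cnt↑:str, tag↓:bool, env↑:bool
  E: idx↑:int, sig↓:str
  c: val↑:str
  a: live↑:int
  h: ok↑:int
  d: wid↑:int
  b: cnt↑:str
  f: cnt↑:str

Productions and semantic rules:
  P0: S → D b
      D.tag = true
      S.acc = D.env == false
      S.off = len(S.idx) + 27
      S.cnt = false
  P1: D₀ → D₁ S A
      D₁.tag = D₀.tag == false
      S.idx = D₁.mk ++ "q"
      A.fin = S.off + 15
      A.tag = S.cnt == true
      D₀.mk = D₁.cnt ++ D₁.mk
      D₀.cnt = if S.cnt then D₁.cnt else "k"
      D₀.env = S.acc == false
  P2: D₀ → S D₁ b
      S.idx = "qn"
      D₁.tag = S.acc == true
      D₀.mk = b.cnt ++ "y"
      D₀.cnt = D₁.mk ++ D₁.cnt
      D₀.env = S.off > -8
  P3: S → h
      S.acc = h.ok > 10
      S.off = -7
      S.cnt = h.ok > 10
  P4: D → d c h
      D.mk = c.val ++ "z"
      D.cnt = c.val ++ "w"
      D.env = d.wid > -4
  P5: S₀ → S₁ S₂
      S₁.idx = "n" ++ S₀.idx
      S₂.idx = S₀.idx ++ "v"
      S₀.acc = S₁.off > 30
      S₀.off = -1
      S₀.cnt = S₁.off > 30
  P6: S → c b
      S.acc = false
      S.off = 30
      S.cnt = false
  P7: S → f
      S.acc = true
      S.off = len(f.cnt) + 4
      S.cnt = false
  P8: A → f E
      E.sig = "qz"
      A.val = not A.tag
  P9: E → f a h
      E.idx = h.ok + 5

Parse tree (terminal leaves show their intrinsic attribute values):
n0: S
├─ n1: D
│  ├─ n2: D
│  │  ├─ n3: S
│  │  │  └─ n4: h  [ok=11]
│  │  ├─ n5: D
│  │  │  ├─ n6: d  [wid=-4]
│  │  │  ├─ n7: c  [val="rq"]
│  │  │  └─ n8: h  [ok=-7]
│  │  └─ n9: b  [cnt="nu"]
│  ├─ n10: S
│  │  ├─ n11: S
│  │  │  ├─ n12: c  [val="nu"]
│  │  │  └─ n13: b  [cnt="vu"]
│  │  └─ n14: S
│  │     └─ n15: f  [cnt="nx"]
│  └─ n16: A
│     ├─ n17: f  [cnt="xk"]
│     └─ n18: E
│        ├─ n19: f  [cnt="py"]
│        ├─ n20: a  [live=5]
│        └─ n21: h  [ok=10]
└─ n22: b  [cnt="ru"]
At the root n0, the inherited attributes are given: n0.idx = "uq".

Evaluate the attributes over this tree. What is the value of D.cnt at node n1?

1. n0.idx = "uq"  [given at root]
2. n1.tag = true  [true]
3. n2.tag = false  [D₀.tag == false]
4. n3.idx = "qn"  ["qn"]
5. n4.ok = 11  [terminal]
6. n3.acc = true  [h.ok > 10]
7. n3.off = -7  [-7]
8. n3.cnt = true  [h.ok > 10]
9. n5.tag = true  [S.acc == true]
10. n6.wid = -4  [terminal]
11. n7.val = "rq"  [terminal]
12. n8.ok = -7  [terminal]
13. n5.mk = "rqz"  [c.val ++ "z"]
14. n5.cnt = "rqw"  [c.val ++ "w"]
15. n5.env = false  [d.wid > -4]
16. n9.cnt = "nu"  [terminal]
17. n2.mk = "nuy"  [b.cnt ++ "y"]
18. n2.cnt = "rqzrqw"  [D₁.mk ++ D₁.cnt]
19. n2.env = true  [S.off > -8]
20. n10.idx = "nuyq"  [D₁.mk ++ "q"]
21. n11.idx = "nnuyq"  ["n" ++ S₀.idx]
22. n12.val = "nu"  [terminal]
23. n13.cnt = "vu"  [terminal]
24. n11.acc = false  [false]
25. n11.off = 30  [30]
26. n11.cnt = false  [false]
27. n14.idx = "nuyqv"  [S₀.idx ++ "v"]
28. n15.cnt = "nx"  [terminal]
29. n14.acc = true  [true]
30. n14.off = 6  [len(f.cnt) + 4]
31. n14.cnt = false  [false]
32. n10.acc = false  [S₁.off > 30]
33. n10.off = -1  [-1]
34. n10.cnt = false  [S₁.off > 30]
35. n16.fin = 14  [S.off + 15]
36. n16.tag = false  [S.cnt == true]
37. n17.cnt = "xk"  [terminal]
38. n18.sig = "qz"  ["qz"]
39. n19.cnt = "py"  [terminal]
40. n20.live = 5  [terminal]
41. n21.ok = 10  [terminal]
42. n18.idx = 15  [h.ok + 5]
43. n16.val = true  [not A.tag]
44. n1.mk = "rqzrqwnuy"  [D₁.cnt ++ D₁.mk]
45. n1.cnt = "k"  [if S.cnt then D₁.cnt else "k"]
46. n1.env = true  [S.acc == false]
47. n22.cnt = "ru"  [terminal]
48. n0.acc = false  [D.env == false]
49. n0.off = 29  [len(S.idx) + 27]
50. n0.cnt = false  [false]

"k"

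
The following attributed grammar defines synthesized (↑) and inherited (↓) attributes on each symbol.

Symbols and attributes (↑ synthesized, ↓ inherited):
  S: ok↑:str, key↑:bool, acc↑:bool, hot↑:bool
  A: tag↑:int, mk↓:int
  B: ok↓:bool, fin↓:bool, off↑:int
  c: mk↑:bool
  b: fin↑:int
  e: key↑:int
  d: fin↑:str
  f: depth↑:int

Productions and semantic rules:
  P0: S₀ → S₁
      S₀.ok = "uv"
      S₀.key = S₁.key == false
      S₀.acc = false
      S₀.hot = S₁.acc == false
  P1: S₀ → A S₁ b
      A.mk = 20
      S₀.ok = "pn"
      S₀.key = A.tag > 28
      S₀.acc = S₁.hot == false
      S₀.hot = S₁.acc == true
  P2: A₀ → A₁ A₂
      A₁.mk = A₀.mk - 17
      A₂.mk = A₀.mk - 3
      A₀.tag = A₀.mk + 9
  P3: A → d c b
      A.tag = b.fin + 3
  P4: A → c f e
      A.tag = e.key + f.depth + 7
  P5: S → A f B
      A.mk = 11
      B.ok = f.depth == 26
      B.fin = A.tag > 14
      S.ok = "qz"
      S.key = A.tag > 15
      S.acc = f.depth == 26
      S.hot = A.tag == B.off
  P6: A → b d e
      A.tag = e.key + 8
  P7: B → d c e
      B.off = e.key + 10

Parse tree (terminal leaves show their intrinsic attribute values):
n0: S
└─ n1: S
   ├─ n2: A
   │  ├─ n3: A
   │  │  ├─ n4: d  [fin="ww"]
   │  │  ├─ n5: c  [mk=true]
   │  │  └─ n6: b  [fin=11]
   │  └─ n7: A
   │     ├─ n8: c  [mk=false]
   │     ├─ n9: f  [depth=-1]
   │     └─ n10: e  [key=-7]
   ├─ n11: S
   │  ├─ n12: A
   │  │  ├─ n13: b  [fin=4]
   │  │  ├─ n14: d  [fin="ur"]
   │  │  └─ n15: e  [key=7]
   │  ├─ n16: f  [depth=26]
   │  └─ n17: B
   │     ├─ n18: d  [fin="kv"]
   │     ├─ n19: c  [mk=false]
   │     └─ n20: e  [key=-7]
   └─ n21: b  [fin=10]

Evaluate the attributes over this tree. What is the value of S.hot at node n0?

1. n2.mk = 20  [20]
2. n3.mk = 3  [A₀.mk - 17]
3. n4.fin = "ww"  [terminal]
4. n5.mk = true  [terminal]
5. n6.fin = 11  [terminal]
6. n3.tag = 14  [b.fin + 3]
7. n7.mk = 17  [A₀.mk - 3]
8. n8.mk = false  [terminal]
9. n9.depth = -1  [terminal]
10. n10.key = -7  [terminal]
11. n7.tag = -1  [e.key + f.depth + 7]
12. n2.tag = 29  [A₀.mk + 9]
13. n12.mk = 11  [11]
14. n13.fin = 4  [terminal]
15. n14.fin = "ur"  [terminal]
16. n15.key = 7  [terminal]
17. n12.tag = 15  [e.key + 8]
18. n16.depth = 26  [terminal]
19. n17.ok = true  [f.depth == 26]
20. n17.fin = true  [A.tag > 14]
21. n18.fin = "kv"  [terminal]
22. n19.mk = false  [terminal]
23. n20.key = -7  [terminal]
24. n17.off = 3  [e.key + 10]
25. n11.ok = "qz"  ["qz"]
26. n11.key = false  [A.tag > 15]
27. n11.acc = true  [f.depth == 26]
28. n11.hot = false  [A.tag == B.off]
29. n21.fin = 10  [terminal]
30. n1.ok = "pn"  ["pn"]
31. n1.key = true  [A.tag > 28]
32. n1.acc = true  [S₁.hot == false]
33. n1.hot = true  [S₁.acc == true]
34. n0.ok = "uv"  ["uv"]
35. n0.key = false  [S₁.key == false]
36. n0.acc = false  [false]
37. n0.hot = false  [S₁.acc == false]

false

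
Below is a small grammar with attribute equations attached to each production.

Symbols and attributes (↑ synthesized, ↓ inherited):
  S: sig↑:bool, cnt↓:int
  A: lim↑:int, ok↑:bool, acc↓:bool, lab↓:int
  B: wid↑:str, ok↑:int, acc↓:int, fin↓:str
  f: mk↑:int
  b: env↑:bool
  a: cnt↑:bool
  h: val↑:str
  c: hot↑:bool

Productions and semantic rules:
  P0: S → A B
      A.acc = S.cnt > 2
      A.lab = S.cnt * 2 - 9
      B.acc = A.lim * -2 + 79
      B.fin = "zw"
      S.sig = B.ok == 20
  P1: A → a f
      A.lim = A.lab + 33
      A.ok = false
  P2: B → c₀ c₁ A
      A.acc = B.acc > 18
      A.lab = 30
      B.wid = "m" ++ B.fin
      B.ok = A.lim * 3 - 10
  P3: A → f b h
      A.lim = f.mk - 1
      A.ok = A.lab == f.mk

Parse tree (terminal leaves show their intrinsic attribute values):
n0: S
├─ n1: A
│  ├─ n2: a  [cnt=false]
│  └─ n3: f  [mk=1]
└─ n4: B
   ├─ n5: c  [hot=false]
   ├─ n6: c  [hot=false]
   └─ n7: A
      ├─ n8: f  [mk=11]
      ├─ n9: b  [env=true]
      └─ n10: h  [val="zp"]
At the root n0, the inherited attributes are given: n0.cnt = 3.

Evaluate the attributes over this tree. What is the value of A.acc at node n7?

true

1. n0.cnt = 3  [given at root]
2. n1.acc = true  [S.cnt > 2]
3. n1.lab = -3  [S.cnt * 2 - 9]
4. n2.cnt = false  [terminal]
5. n3.mk = 1  [terminal]
6. n1.lim = 30  [A.lab + 33]
7. n1.ok = false  [false]
8. n4.acc = 19  [A.lim * -2 + 79]
9. n4.fin = "zw"  ["zw"]
10. n5.hot = false  [terminal]
11. n6.hot = false  [terminal]
12. n7.acc = true  [B.acc > 18]
13. n7.lab = 30  [30]
14. n8.mk = 11  [terminal]
15. n9.env = true  [terminal]
16. n10.val = "zp"  [terminal]
17. n7.lim = 10  [f.mk - 1]
18. n7.ok = false  [A.lab == f.mk]
19. n4.wid = "mzw"  ["m" ++ B.fin]
20. n4.ok = 20  [A.lim * 3 - 10]
21. n0.sig = true  [B.ok == 20]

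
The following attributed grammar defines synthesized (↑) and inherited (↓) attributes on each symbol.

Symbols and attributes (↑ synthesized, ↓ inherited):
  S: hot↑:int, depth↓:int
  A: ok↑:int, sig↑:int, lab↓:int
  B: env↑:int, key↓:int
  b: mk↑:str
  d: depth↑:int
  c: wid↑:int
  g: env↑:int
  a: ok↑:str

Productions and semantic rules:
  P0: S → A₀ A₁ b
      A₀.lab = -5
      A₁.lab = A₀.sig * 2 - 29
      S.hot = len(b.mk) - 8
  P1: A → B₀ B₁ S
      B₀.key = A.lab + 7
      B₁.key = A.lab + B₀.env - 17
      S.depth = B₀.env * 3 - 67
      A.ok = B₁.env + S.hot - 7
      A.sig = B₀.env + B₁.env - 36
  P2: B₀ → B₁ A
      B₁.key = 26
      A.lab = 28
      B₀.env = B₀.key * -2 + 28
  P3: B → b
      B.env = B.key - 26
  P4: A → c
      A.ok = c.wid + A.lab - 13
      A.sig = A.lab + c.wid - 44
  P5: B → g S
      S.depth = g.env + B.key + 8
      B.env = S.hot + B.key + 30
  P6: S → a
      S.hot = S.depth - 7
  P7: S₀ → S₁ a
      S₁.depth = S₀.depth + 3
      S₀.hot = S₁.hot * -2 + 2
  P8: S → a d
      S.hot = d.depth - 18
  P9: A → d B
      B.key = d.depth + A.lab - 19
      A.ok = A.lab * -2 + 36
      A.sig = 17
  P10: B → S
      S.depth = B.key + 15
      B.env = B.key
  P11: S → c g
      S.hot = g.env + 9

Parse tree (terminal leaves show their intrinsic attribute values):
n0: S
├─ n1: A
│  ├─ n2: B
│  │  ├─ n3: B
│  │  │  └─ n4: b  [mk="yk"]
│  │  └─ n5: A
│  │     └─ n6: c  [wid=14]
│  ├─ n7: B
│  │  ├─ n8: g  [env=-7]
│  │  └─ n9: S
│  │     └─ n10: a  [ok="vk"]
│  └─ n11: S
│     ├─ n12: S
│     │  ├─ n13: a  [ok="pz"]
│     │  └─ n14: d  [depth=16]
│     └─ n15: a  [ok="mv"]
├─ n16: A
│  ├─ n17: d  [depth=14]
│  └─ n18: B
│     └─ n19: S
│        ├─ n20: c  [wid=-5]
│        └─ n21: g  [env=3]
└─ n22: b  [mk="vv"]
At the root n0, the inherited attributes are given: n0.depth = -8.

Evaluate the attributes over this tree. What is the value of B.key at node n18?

-2

1. n0.depth = -8  [given at root]
2. n1.lab = -5  [-5]
3. n2.key = 2  [A.lab + 7]
4. n3.key = 26  [26]
5. n4.mk = "yk"  [terminal]
6. n3.env = 0  [B.key - 26]
7. n5.lab = 28  [28]
8. n6.wid = 14  [terminal]
9. n5.ok = 29  [c.wid + A.lab - 13]
10. n5.sig = -2  [A.lab + c.wid - 44]
11. n2.env = 24  [B₀.key * -2 + 28]
12. n7.key = 2  [A.lab + B₀.env - 17]
13. n8.env = -7  [terminal]
14. n9.depth = 3  [g.env + B.key + 8]
15. n10.ok = "vk"  [terminal]
16. n9.hot = -4  [S.depth - 7]
17. n7.env = 28  [S.hot + B.key + 30]
18. n11.depth = 5  [B₀.env * 3 - 67]
19. n12.depth = 8  [S₀.depth + 3]
20. n13.ok = "pz"  [terminal]
21. n14.depth = 16  [terminal]
22. n12.hot = -2  [d.depth - 18]
23. n15.ok = "mv"  [terminal]
24. n11.hot = 6  [S₁.hot * -2 + 2]
25. n1.ok = 27  [B₁.env + S.hot - 7]
26. n1.sig = 16  [B₀.env + B₁.env - 36]
27. n16.lab = 3  [A₀.sig * 2 - 29]
28. n17.depth = 14  [terminal]
29. n18.key = -2  [d.depth + A.lab - 19]
30. n19.depth = 13  [B.key + 15]
31. n20.wid = -5  [terminal]
32. n21.env = 3  [terminal]
33. n19.hot = 12  [g.env + 9]
34. n18.env = -2  [B.key]
35. n16.ok = 30  [A.lab * -2 + 36]
36. n16.sig = 17  [17]
37. n22.mk = "vv"  [terminal]
38. n0.hot = -6  [len(b.mk) - 8]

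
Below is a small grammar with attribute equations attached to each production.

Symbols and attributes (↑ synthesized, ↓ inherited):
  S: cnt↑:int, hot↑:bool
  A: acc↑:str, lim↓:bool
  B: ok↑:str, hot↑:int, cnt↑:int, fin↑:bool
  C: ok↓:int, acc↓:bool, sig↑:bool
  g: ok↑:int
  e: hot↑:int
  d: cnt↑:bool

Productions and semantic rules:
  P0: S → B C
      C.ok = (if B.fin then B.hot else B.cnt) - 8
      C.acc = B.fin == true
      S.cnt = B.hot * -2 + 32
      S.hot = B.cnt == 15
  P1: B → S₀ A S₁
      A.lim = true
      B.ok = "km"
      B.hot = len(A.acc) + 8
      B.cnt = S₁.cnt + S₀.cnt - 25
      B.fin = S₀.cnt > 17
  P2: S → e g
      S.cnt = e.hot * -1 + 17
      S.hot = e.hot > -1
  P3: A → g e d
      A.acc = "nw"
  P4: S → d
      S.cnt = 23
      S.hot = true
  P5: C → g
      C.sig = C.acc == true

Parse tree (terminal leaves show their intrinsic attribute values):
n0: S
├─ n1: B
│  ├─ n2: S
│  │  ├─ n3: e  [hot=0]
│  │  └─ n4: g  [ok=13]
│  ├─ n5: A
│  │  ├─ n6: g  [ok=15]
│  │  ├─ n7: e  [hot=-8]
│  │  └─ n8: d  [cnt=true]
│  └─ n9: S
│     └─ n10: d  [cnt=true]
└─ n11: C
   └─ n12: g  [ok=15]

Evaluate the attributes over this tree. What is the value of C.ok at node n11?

7

1. n3.hot = 0  [terminal]
2. n4.ok = 13  [terminal]
3. n2.cnt = 17  [e.hot * -1 + 17]
4. n2.hot = true  [e.hot > -1]
5. n5.lim = true  [true]
6. n6.ok = 15  [terminal]
7. n7.hot = -8  [terminal]
8. n8.cnt = true  [terminal]
9. n5.acc = "nw"  ["nw"]
10. n10.cnt = true  [terminal]
11. n9.cnt = 23  [23]
12. n9.hot = true  [true]
13. n1.ok = "km"  ["km"]
14. n1.hot = 10  [len(A.acc) + 8]
15. n1.cnt = 15  [S₁.cnt + S₀.cnt - 25]
16. n1.fin = false  [S₀.cnt > 17]
17. n11.ok = 7  [(if B.fin then B.hot else B.cnt) - 8]
18. n11.acc = false  [B.fin == true]
19. n12.ok = 15  [terminal]
20. n11.sig = false  [C.acc == true]
21. n0.cnt = 12  [B.hot * -2 + 32]
22. n0.hot = true  [B.cnt == 15]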